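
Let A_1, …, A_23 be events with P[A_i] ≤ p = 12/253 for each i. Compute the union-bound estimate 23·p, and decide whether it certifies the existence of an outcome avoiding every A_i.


Union bound: P[∪_{i=1}^{23} A_i] ≤ Σ_i P[A_i] ≤ 23·p = 23·(12/253) = 12/11.
Numerically: 12/11 ≈ 1.0909091.
Is 12/11 < 1? NO.
Since the bound 12/11 is ≥ 1, the union bound is uninformative here; it does NOT by itself certify existence.

23·p = 12/11 ≈ 1.0909091; existence NOT certified by the union bound.


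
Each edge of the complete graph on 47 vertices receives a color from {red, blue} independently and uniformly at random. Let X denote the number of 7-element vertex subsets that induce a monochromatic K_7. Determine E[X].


Let X = Σ_S X_S over the C(47, 7) = 62891499 subsets S of size 7, where X_S = 1 if the K_7 on S is monochromatic.
For a fixed S, the K_7 on S has C(7, 2) = 21 edges. P[all 21 edges red] = (1/2)^21, and likewise for blue, so P[monochromatic] = 2·(1/2)^21 = 2^{1 − 21} = 1/1048576.
Summing: E[X] = C(47, 7) · 2^{1 − 21} = 62891499 · 1/1048576 = 62891499/1048576.
Numerically: E[X] ≈ 59.978007.

E[X] = C(47,7)·2^(1−C(7,2)) = 62891499/1048576 ≈ 59.978007.


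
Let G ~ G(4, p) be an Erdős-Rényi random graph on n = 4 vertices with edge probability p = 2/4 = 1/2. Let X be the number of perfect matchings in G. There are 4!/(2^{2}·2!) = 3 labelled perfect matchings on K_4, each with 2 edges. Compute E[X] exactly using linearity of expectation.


K_4 has 4!/(2^{2}·2!) = 3 labelled perfect matchings.
For each such perfect matching H, let X_H = 1 if all 2 edges of H are present in G. Then P[X_H = 1] = p^{2} = (1/2)^{2} = 1/4.
By linearity of expectation: E[X] = Σ_H E[X_H] = 3 · p^{2} = 3 · 1/4 = 3/4.
Numerically: E[X] ≈ 0.75.

E[X] = 3 · (1/2)^{2} = 3/4 ≈ 0.75.


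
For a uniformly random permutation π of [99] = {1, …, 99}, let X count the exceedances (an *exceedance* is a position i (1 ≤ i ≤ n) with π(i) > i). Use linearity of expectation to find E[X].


Write X = Σ_{i=1}^{99} X_i, where X_i = 1_{π(i) > i}.
For each fixed i, π(i) is uniform over {1, …, 99} (marginal of a uniform permutation), so P[π(i) > i] = (n − i)/n. Summing: Σ_{i=1}^{99} (n − i)/n = (0 + 1 + … + 98)/99 = 99(99 − 1)/(2·99) = (99 − 1)/2.
Hence E[X] = Σ_{i=1}^{99} (99 − i)/99 = 49 ≈ 49.00000.

E[X] = 49 = 49.00000.


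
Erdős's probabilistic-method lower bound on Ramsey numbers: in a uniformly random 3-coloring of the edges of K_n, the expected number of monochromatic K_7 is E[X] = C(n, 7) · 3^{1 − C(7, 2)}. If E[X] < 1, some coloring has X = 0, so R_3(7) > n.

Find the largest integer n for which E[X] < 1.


We need C(n, 7) · 3^{1 − 21} < 1, i.e. C(n, 7) < 3^{21 − 1} = 3486784401.
Check values of n near the boundary:
  n = 76: C(76, 7) = 2186189400; 2186189400 < 3486784401? YES
  n = 77: C(77, 7) = 2404808340; 2404808340 < 3486784401? YES
  n = 78: C(78, 7) = 2641902120; 2641902120 < 3486784401? YES
  n = 79: C(79, 7) = 2898753715; 2898753715 < 3486784401? YES
  n = 80: C(80, 7) = 3176716400; 3176716400 < 3486784401? YES
  n = 81: C(81, 7) = 3477216600; 3477216600 < 3486784401? YES
  n = 82: C(82, 7) = 3801756816; 3801756816 < 3486784401? NO
  n = 83: C(83, 7) = 4151918628; 4151918628 < 3486784401? NO
The largest n with C(n, 7) < 3486784401 is n = 81 (where E[X] = 42928600/43046721 ≈ 0.9973). Hence R_3(7) > 81, i.e. R_3(7) ≥ 82.

Largest n = 81; hence R_3(7) > 81.


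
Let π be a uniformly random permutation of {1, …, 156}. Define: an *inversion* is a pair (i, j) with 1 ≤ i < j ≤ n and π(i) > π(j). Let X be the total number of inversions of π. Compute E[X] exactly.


Write X = Σ X_I over the C(156, 2) = 12090 pairs i < j, with X_I the indicator of one inversion.
There are 12090 indicators.
For each fixed pair i < j, the values π(i) and π(j) are two distinct elements of {1, …, 156} in uniformly random order; by symmetry P[π(i) > π(j)] = 1/2.
By linearity: E[X] = 12090 · (1/2) = C(156, 2) · (1/2) = 12090/2 = 6045 ≈ 6045.000.

E[X] = 6045 = 6045.000.


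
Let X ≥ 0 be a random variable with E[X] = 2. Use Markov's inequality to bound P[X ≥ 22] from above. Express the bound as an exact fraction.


μ = E[X] = 2, a = 22.
Markov: P[X ≥ 22] ≤ μ/a = (2)/22 = 1/11.
Numerically: ≈ 0.090909.
(Since a = 22 > μ = 2.000000, the bound 1/11 is < 1 and informative.)

P[X ≥ 22] ≤ 1/11 ≈ 0.090909.


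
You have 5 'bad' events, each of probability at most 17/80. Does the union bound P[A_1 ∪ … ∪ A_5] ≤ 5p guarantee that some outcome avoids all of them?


Union bound: P[∪_{i=1}^{5} A_i] ≤ Σ_i P[A_i] ≤ 5·p = 5·(17/80) = 17/16.
Numerically: 17/16 ≈ 1.062.
Is 17/16 < 1? NO.
Since the bound 17/16 is ≥ 1, the union bound is uninformative here; it does NOT by itself certify existence.

5·p = 17/16 ≈ 1.062; existence NOT certified by the union bound.


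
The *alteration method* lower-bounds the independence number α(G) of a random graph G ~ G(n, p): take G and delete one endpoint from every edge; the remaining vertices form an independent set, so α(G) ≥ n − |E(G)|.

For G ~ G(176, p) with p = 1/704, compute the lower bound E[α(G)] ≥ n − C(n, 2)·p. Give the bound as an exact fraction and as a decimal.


E[|E(G)|] = C(176, 2)·p = 15400 · (1/704) = 175/8.
E[α(G)] ≥ n − E[|E(G)|] = 176 − 175/8 = 1233/8.
Numerically: ≈ 154.125000.
(This is only a lower bound; the true E[α(G)] may be larger.)

E[α(G)] ≥ 1233/8 ≈ 154.125000.


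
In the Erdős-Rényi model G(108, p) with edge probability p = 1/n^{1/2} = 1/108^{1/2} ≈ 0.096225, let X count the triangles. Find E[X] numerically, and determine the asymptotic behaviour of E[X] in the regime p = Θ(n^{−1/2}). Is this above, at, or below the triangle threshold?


Number of potential triangles: C(108, 3) = 204156.
Each occurs with probability p³ ≈ (0.096225)³ ≈ 8.9097264e-04.
By linearity: E[X] = C(108, 3)·p³ ≈ 204156 · 8.9097264e-04 ≈ 181.89741.
Since α = 1/2 < 1, p = c/n^{1/2} ≫ 1/n is above the triangle threshold p ~ 1/n. Asymptotically E[X] ~ (c³/6)·n^{3(1−α)} = (1³/6)·n^{1.5} → ∞; triangles are abundant w.h.p.

E[X] ≈ 181.89741; in regime p = Θ(1/n^{1/2}) E[X] diverges (above the triangle threshold p ~ 1/n).


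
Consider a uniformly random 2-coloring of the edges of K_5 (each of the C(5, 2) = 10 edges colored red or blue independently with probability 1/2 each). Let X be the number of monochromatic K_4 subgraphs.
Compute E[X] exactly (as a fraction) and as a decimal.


Let X = Σ_S X_S over the C(5, 4) = 5 subsets S of size 4, where X_S = 1 if the K_4 on S is monochromatic.
For a fixed S, the K_4 on S has C(4, 2) = 6 edges. P[all 6 edges red] = (1/2)^6, and likewise for blue, so P[monochromatic] = 2·(1/2)^6 = 2^{1 − 6} = 1/32.
By linearity: E[X] = C(5, 4) · 2^{1 − 6} = 5 · 1/32 = 5/32.
Numerically: E[X] ≈ 0.1562.

E[X] = C(5,4)·2^(1−C(4,2)) = 5/32 ≈ 0.1562.


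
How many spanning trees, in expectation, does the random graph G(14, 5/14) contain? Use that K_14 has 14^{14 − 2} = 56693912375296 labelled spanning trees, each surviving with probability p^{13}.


K_14 has 14^{14 − 2} = 56693912375296 labelled spanning trees.
For each such spanning tree H, let X_H = 1 if all 13 edges of H are present in G. Then P[X_H = 1] = p^{13} = (5/14)^{13} = 1220703125/793714773254144.
Summing the indicators: E[X] = Σ_H E[X_H] = 56693912375296 · p^{13} = 56693912375296 · 1220703125/793714773254144 = 1220703125/14.
Numerically: E[X] ≈ 8.719e+07.

E[X] = 56693912375296 · (5/14)^{13} = 1220703125/14 ≈ 8.719e+07.


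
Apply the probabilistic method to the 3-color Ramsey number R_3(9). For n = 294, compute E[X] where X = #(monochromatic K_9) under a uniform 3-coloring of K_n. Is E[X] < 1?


E[X] = C(294, 9) · 3^{1 − 36} = 39963546001186808 · 3^{−35} = 39963546001186808/50031545098999707.
As a reduced fraction: E[X] = 39963546001186808/50031545098999707 ≈ 0.798767.
Is E[X] < 1? YES.
Since E[X] < 1, there exists a 3-coloring of K_{294} with no monochromatic K_9; hence R_3(9) > 294.

E[X] = 39963546001186808/50031545098999707 ≈ 0.798767; E[X] < 1, so R_3(9) > 294.


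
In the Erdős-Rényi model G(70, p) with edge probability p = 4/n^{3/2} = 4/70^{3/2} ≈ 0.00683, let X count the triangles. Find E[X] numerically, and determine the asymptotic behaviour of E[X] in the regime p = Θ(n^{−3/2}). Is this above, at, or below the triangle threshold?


Number of potential triangles: C(70, 3) = 54740.
Each occurs with probability p³ ≈ (0.00683)³ ≈ 3.18595e-07.
By linearity: E[X] = C(70, 3)·p³ ≈ 54740 · 3.18595e-07 ≈ 0.017.
Since α = 3/2 > 1, p = c/n^{3/2} = o(1/n) is below the triangle threshold p ~ 1/n. Asymptotically E[X] ~ (c³/6)·n^{3(1−α)} = (4³/6)·n^{-1.5} → 0, so by Markov's inequality G has no triangles w.h.p.

E[X] ≈ 0.017; in regime p = Θ(1/n^{3/2}) E[X] tends to 0 (below the triangle threshold p ~ 1/n).


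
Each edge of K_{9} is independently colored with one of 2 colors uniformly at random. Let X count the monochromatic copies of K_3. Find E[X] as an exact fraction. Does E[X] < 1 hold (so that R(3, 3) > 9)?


E[X] = C(9, 3) · 2^{1 − 3} = 84 · 2^{−2} = 84/4.
As a reduced fraction: E[X] = 21 ≈ 21.0000.
Is E[X] < 1? NO.
Since E[X] ≥ 1, the first-moment bound is inconclusive at n = 9; it does NOT by itself certify R(3, 3) > 9.

E[X] = 21 ≈ 21.0000; E[X] ≥ 1; first-moment method inconclusive here.


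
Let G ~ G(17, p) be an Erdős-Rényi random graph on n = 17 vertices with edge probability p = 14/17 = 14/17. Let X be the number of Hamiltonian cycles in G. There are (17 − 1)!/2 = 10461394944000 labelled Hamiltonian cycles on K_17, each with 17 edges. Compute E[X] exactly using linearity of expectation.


K_17 has (17 − 1)!/2 = 10461394944000 labelled Hamiltonian cycles.
For each such Hamiltonian cycle H, let X_H = 1 if all 17 edges of H are present in G. Then P[X_H = 1] = p^{17} = (14/17)^{17} = 30491346729331195904/827240261886336764177.
By linearity of expectation: E[X] = Σ_H E[X_H] = 10461394944000 · p^{17} = 10461394944000 · 30491346729331195904/827240261886336764177 = 318982020509976309331579109376000/827240261886336764177.
Numerically: E[X] ≈ 3.856e+11.

E[X] = 10461394944000 · (14/17)^{17} = 318982020509976309331579109376000/827240261886336764177 ≈ 3.856e+11.


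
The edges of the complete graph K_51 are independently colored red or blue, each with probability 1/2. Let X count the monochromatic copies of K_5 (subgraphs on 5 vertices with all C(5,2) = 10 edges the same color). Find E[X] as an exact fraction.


Let X = Σ_S X_S over the C(51, 5) = 2349060 subsets S of size 5, where X_S = 1 if the K_5 on S is monochromatic.
For a fixed S, the K_5 on S has C(5, 2) = 10 edges. P[all 10 edges red] = (1/2)^10, and likewise for blue, so P[monochromatic] = 2·(1/2)^10 = 2^{1 − 10} = 1/512.
By linearity: E[X] = C(51, 5) · 2^{1 − 10} = 2349060 · 1/512 = 587265/128.
Numerically: E[X] ≈ 4588.008.

E[X] = C(51,5)·2^(1−C(5,2)) = 587265/128 ≈ 4588.008.


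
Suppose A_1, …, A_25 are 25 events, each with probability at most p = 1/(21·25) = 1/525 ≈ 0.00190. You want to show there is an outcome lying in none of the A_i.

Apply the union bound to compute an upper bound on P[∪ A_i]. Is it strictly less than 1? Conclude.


Union bound: P[∪_{i=1}^{25} A_i] ≤ Σ_i P[A_i] ≤ 25·p = 25·(1/525) = 1/21.
Numerically: 1/21 ≈ 0.04762.
Is 1/21 < 1? YES.
Since P[∪ A_i] ≤ 1/21 < 1, the complement has P[∩ A_i^c] ≥ 1 − 1/21 = 20/21 > 0, so some outcome avoids every A_i.

25·p = 1/21 ≈ 0.04762; existence CERTIFIED by the union bound.


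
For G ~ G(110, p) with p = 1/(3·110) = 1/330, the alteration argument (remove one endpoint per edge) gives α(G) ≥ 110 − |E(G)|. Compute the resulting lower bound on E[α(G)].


E[|E(G)|] = C(110, 2)·p = 5995 · (1/330) = 109/6.
E[α(G)] ≥ n − E[|E(G)|] = 110 − 109/6 = 551/6.
Numerically: ≈ 91.833.
(This is only a lower bound; the true E[α(G)] may be larger.)

E[α(G)] ≥ 551/6 ≈ 91.833.


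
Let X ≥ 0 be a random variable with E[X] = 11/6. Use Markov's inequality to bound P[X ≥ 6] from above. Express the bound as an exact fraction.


μ = E[X] = 11/6, a = 6.
Markov: P[X ≥ 6] ≤ μ/a = (11/6)/6 = 11/36.
Numerically: ≈ 0.30556.
(Since a = 6 > μ = 1.83333, the bound 11/36 is < 1 and informative.)

P[X ≥ 6] ≤ 11/36 ≈ 0.30556.


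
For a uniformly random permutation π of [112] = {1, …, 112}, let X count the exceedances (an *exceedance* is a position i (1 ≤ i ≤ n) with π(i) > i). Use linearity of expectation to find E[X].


Write X = Σ_{i=1}^{112} X_i, where X_i = 1_{π(i) > i}.
For each fixed i, π(i) is uniform over {1, …, 112} (marginal of a uniform permutation), so P[π(i) > i] = (n − i)/n. Summing: Σ_{i=1}^{112} (n − i)/n = (0 + 1 + … + 111)/112 = 112(112 − 1)/(2·112) = (112 − 1)/2.
Hence E[X] = Σ_{i=1}^{112} (112 − i)/112 = 111/2 ≈ 55.500.

E[X] = 111/2 = 55.500.


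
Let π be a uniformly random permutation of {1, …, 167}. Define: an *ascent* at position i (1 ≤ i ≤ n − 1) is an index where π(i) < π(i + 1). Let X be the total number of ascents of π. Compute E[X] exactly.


Write X = Σ X_I over i = 1, …, 166, with X_I the indicator of one ascent.
There are 166 indicators.
For each fixed i, the pair (π(i), π(i+1)) is a uniformly random ordered pair of distinct values from {1, …, 167}; by symmetry P[π(i) < π(i+1)] = 1/2.
By linearity: E[X] = 166 · (1/2) = (167 − 1) · (1/2) = 83 ≈ 83.000.

E[X] = 83 = 83.000.


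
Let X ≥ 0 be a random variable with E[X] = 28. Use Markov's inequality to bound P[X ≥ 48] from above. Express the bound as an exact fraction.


μ = E[X] = 28, a = 48.
Markov: P[X ≥ 48] ≤ μ/a = (28)/48 = 7/12.
Numerically: ≈ 0.583333.
(Since a = 48 > μ = 28.000000, the bound 7/12 is < 1 and informative.)

P[X ≥ 48] ≤ 7/12 ≈ 0.583333.


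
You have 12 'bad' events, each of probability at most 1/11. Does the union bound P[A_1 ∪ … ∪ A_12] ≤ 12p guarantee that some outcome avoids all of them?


Union bound: P[∪_{i=1}^{12} A_i] ≤ Σ_i P[A_i] ≤ 12·p = 12·(1/11) = 12/11.
Numerically: 12/11 ≈ 1.090909.
Is 12/11 < 1? NO.
Since the bound 12/11 is ≥ 1, the union bound is uninformative here; it does NOT by itself certify existence.

12·p = 12/11 ≈ 1.090909; existence NOT certified by the union bound.


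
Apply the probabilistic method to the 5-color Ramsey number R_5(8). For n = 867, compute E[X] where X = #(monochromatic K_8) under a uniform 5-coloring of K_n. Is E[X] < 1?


E[X] = C(867, 8) · 5^{1 − 28} = 7665949963452117060 · 5^{−27} = 7665949963452117060/7450580596923828125.
As a reduced fraction: E[X] = 1533189992690423412/1490116119384765625 ≈ 1.0289.
Is E[X] < 1? NO.
Since E[X] ≥ 1, the first-moment bound is inconclusive at n = 867; it does NOT by itself certify R_5(8) > 867.

E[X] = 1533189992690423412/1490116119384765625 ≈ 1.0289; E[X] ≥ 1; first-moment method inconclusive here.


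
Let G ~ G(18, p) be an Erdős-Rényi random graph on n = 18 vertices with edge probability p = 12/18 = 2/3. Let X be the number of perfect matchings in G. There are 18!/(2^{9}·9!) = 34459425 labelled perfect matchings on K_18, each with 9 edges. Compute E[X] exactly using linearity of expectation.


K_18 has 18!/(2^{9}·9!) = 34459425 labelled perfect matchings.
For each such perfect matching H, let X_H = 1 if all 9 edges of H are present in G. Then P[X_H = 1] = p^{9} = (2/3)^{9} = 512/19683.
Summing the indicators: E[X] = Σ_H E[X_H] = 34459425 · p^{9} = 34459425 · 512/19683 = 217817600/243.
Numerically: E[X] ≈ 8.964e+05.

E[X] = 34459425 · (2/3)^{9} = 217817600/243 ≈ 8.964e+05.


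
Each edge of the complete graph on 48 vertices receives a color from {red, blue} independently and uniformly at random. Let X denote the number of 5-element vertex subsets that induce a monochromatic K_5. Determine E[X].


Let X = Σ_S X_S over the C(48, 5) = 1712304 subsets S of size 5, where X_S = 1 if the K_5 on S is monochromatic.
For a fixed S, the K_5 on S has C(5, 2) = 10 edges. P[all 10 edges red] = (1/2)^10, and likewise for blue, so P[monochromatic] = 2·(1/2)^10 = 2^{1 − 10} = 1/512.
By linearity of expectation: E[X] = C(48, 5) · 2^{1 − 10} = 1712304 · 1/512 = 107019/32.
Numerically: E[X] ≈ 3344.343750.

E[X] = C(48,5)·2^(1−C(5,2)) = 107019/32 ≈ 3344.343750.


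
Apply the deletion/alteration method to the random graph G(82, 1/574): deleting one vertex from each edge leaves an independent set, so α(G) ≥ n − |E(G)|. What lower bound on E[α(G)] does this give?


E[|E(G)|] = C(82, 2)·p = 3321 · (1/574) = 81/14.
E[α(G)] ≥ n − E[|E(G)|] = 82 − 81/14 = 1067/14.
Numerically: ≈ 76.21429.
(This is only a lower bound; the true E[α(G)] may be larger.)

E[α(G)] ≥ 1067/14 ≈ 76.21429.


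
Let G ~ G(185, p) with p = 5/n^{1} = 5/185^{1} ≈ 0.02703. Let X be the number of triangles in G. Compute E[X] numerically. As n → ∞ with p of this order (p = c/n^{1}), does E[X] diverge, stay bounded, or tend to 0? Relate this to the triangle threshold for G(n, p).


Number of potential triangles: C(185, 3) = 1038220.
Each occurs with probability p³ ≈ (0.02703)³ ≈ 1.974217e-05.
By linearity: E[X] = C(185, 3)·p³ ≈ 1038220 · 1.974217e-05 ≈ 20.4967.
Here α = 1, so p = 5/n is exactly at the triangle threshold p ~ 1/n. Asymptotically E[X] → c³/6 = 5³/6 = 125/6 ≈ 20.8333, a bounded constant. In this regime the triangle count is asymptotically Poisson(c³/6).

E[X] ≈ 20.4967; in regime p = Θ(1/n^{1}) E[X] stays bounded (at the triangle threshold p ~ 1/n).


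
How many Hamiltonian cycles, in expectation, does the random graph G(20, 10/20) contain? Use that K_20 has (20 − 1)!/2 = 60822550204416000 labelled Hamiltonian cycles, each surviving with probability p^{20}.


K_20 has (20 − 1)!/2 = 60822550204416000 labelled Hamiltonian cycles.
For each such Hamiltonian cycle H, let X_H = 1 if all 20 edges of H are present in G. Then P[X_H = 1] = p^{20} = (1/2)^{20} = 1/1048576.
By linearity of expectation: E[X] = Σ_H E[X_H] = 60822550204416000 · p^{20} = 60822550204416000 · 1/1048576 = 1856156927625/32.
Numerically: E[X] ≈ 5.8e+10.

E[X] = 60822550204416000 · (1/2)^{20} = 1856156927625/32 ≈ 5.8e+10.


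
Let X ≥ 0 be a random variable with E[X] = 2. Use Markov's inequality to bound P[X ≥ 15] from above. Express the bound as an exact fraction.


μ = E[X] = 2, a = 15.
Markov: P[X ≥ 15] ≤ μ/a = (2)/15 = 2/15.
Numerically: ≈ 0.1333.
(Since a = 15 > μ = 2.0000, the bound 2/15 is < 1 and informative.)

P[X ≥ 15] ≤ 2/15 ≈ 0.1333.


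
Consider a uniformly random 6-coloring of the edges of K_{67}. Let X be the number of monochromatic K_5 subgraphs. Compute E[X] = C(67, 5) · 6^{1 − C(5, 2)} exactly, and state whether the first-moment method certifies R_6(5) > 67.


E[X] = C(67, 5) · 6^{1 − 10} = 9657648 · 6^{−9} = 9657648/10077696.
As a reduced fraction: E[X] = 67067/69984 ≈ 0.958.
Is E[X] < 1? YES.
Since E[X] < 1, there exists a 6-coloring of K_{67} with no monochromatic K_5; hence R_6(5) > 67.

E[X] = 67067/69984 ≈ 0.958; E[X] < 1, so R_6(5) > 67.


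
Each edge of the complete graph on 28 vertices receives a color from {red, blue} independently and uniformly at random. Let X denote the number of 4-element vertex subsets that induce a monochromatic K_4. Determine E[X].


Let X = Σ_S X_S over the C(28, 4) = 20475 subsets S of size 4, where X_S = 1 if the K_4 on S is monochromatic.
For a fixed S, the K_4 on S has C(4, 2) = 6 edges. P[all 6 edges red] = (1/2)^6, and likewise for blue, so P[monochromatic] = 2·(1/2)^6 = 2^{1 − 6} = 1/32.
By linearity: E[X] = C(28, 4) · 2^{1 − 6} = 20475 · 1/32 = 20475/32.
Numerically: E[X] ≈ 639.844.

E[X] = C(28,4)·2^(1−C(4,2)) = 20475/32 ≈ 639.844.


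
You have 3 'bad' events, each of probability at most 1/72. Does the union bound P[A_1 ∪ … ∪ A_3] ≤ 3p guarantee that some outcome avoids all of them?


Union bound: P[∪_{i=1}^{3} A_i] ≤ Σ_i P[A_i] ≤ 3·p = 3·(1/72) = 1/24.
Numerically: 1/24 ≈ 0.042.
Is 1/24 < 1? YES.
Since P[∪ A_i] ≤ 1/24 < 1, the complement has P[∩ A_i^c] ≥ 1 − 1/24 = 23/24 > 0, so some outcome avoids every A_i.

3·p = 1/24 ≈ 0.042; existence CERTIFIED by the union bound.


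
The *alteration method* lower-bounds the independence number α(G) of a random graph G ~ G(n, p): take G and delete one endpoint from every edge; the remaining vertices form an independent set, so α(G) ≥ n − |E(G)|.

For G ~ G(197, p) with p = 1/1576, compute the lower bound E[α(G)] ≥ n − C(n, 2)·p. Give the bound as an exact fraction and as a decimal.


E[|E(G)|] = C(197, 2)·p = 19306 · (1/1576) = 49/4.
E[α(G)] ≥ n − E[|E(G)|] = 197 − 49/4 = 739/4.
Numerically: ≈ 184.7500.
(This is only a lower bound; the true E[α(G)] may be larger.)

E[α(G)] ≥ 739/4 ≈ 184.7500.


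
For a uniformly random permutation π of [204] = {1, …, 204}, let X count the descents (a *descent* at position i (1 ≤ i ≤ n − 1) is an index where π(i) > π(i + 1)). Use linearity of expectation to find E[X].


Write X = Σ X_I over i = 1, …, 203, with X_I the indicator of one descent.
There are 203 indicators.
For each fixed i, the pair (π(i), π(i+1)) is a uniformly random ordered pair of distinct values from {1, …, 204}; by symmetry P[π(i) > π(i+1)] = 1/2.
By linearity: E[X] = 203 · (1/2) = (204 − 1) · (1/2) = 203/2 ≈ 101.5000.

E[X] = 203/2 = 101.5000.


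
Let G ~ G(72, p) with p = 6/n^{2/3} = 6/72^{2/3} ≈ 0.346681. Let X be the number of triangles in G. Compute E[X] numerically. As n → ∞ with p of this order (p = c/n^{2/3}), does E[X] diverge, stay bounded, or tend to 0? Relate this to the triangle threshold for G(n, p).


Number of potential triangles: C(72, 3) = 59640.
Each occurs with probability p³ ≈ (0.346681)³ ≈ 4.16666667e-02.
By linearity: E[X] = C(72, 3)·p³ ≈ 59640 · 4.16666667e-02 ≈ 2485.000000.
Since α = 2/3 < 1, p = c/n^{2/3} ≫ 1/n is above the triangle threshold p ~ 1/n. Asymptotically E[X] ~ (c³/6)·n^{3(1−α)} = (6³/6)·n^{1} → ∞; triangles are abundant w.h.p.

E[X] ≈ 2485.000000; in regime p = Θ(1/n^{2/3}) E[X] diverges (above the triangle threshold p ~ 1/n).


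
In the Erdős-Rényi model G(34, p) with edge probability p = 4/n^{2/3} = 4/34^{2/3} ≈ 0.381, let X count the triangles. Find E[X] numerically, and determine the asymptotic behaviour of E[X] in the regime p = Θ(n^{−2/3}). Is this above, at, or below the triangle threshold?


Number of potential triangles: C(34, 3) = 5984.
Each occurs with probability p³ ≈ (0.381)³ ≈ 5.53633e-02.
By linearity: E[X] = C(34, 3)·p³ ≈ 5984 · 5.53633e-02 ≈ 331.294.
Since α = 2/3 < 1, p = c/n^{2/3} ≫ 1/n is above the triangle threshold p ~ 1/n. Asymptotically E[X] ~ (c³/6)·n^{3(1−α)} = (4³/6)·n^{1} → ∞; triangles are abundant w.h.p.

E[X] ≈ 331.294; in regime p = Θ(1/n^{2/3}) E[X] diverges (above the triangle threshold p ~ 1/n).


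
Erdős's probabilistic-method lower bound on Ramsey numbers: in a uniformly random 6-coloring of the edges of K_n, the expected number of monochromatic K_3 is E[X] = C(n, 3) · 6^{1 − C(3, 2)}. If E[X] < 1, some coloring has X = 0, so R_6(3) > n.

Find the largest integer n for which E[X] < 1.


We need C(n, 3) · 6^{1 − 3} < 1, i.e. C(n, 3) < 6^{3 − 1} = 36.
Check values of n near the boundary:
  n = 5: C(5, 3) = 10; 10 < 36? YES
  n = 6: C(6, 3) = 20; 20 < 36? YES
  n = 7: C(7, 3) = 35; 35 < 36? YES
  n = 8: C(8, 3) = 56; 56 < 36? NO
  n = 9: C(9, 3) = 84; 84 < 36? NO
  n = 10: C(10, 3) = 120; 120 < 36? NO
The largest n with C(n, 3) < 36 is n = 7 (where E[X] = 35/36 ≈ 0.972). Hence R_6(3) > 7, i.e. R_6(3) ≥ 8.

Largest n = 7; hence R_6(3) > 7.


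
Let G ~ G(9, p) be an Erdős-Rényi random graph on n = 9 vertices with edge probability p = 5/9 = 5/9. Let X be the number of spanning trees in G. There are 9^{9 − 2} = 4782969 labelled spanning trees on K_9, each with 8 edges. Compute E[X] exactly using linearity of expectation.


K_9 has 9^{9 − 2} = 4782969 labelled spanning trees.
For each such spanning tree H, let X_H = 1 if all 8 edges of H are present in G. Then P[X_H = 1] = p^{8} = (5/9)^{8} = 390625/43046721.
By linearity: E[X] = Σ_H E[X_H] = 4782969 · p^{8} = 4782969 · 390625/43046721 = 390625/9.
Numerically: E[X] ≈ 4.34e+04.

E[X] = 4782969 · (5/9)^{8} = 390625/9 ≈ 4.34e+04.


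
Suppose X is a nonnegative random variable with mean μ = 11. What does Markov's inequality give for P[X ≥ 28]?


μ = E[X] = 11, a = 28.
Markov: P[X ≥ 28] ≤ μ/a = (11)/28 = 11/28.
Numerically: ≈ 0.39286.
(Since a = 28 > μ = 11.00000, the bound 11/28 is < 1 and informative.)

P[X ≥ 28] ≤ 11/28 ≈ 0.39286.


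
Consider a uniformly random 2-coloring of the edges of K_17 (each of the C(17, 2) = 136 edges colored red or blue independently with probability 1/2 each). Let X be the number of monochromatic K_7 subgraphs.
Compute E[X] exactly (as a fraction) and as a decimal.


Let X = Σ_S X_S over the C(17, 7) = 19448 subsets S of size 7, where X_S = 1 if the K_7 on S is monochromatic.
For a fixed S, the K_7 on S has C(7, 2) = 21 edges. P[all 21 edges red] = (1/2)^21, and likewise for blue, so P[monochromatic] = 2·(1/2)^21 = 2^{1 − 21} = 1/1048576.
By linearity: E[X] = C(17, 7) · 2^{1 − 21} = 19448 · 1/1048576 = 2431/131072.
Numerically: E[X] ≈ 0.018547.

E[X] = C(17,7)·2^(1−C(7,2)) = 2431/131072 ≈ 0.018547.


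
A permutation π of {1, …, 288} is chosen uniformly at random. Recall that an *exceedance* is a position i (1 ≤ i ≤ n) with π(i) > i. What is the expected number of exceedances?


Write X = Σ_{i=1}^{288} X_i, where X_i = 1_{π(i) > i}.
For each fixed i, π(i) is uniform over {1, …, 288} (marginal of a uniform permutation), so P[π(i) > i] = (n − i)/n. Summing: Σ_{i=1}^{288} (n − i)/n = (0 + 1 + … + 287)/288 = 288(288 − 1)/(2·288) = (288 − 1)/2.
Hence E[X] = Σ_{i=1}^{288} (288 − i)/288 = 287/2 ≈ 143.50000.

E[X] = 287/2 = 143.50000.


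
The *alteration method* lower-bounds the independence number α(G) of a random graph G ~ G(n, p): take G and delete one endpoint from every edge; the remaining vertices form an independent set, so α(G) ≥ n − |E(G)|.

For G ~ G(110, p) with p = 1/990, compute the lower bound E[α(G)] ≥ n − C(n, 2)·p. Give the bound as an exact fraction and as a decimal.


E[|E(G)|] = C(110, 2)·p = 5995 · (1/990) = 109/18.
E[α(G)] ≥ n − E[|E(G)|] = 110 − 109/18 = 1871/18.
Numerically: ≈ 103.94444.
(This is only a lower bound; the true E[α(G)] may be larger.)

E[α(G)] ≥ 1871/18 ≈ 103.94444.


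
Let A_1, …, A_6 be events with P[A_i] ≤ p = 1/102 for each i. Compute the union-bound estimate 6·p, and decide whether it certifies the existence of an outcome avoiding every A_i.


Union bound: P[∪_{i=1}^{6} A_i] ≤ Σ_i P[A_i] ≤ 6·p = 6·(1/102) = 1/17.
Numerically: 1/17 ≈ 0.0588235.
Is 1/17 < 1? YES.
Since P[∪ A_i] ≤ 1/17 < 1, the complement has P[∩ A_i^c] ≥ 1 − 1/17 = 16/17 > 0, so some outcome avoids every A_i.

6·p = 1/17 ≈ 0.0588235; existence CERTIFIED by the union bound.


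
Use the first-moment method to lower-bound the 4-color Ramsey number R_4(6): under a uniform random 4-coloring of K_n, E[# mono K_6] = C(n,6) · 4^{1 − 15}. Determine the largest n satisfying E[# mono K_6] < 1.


We need C(n, 6) · 4^{1 − 15} < 1, i.e. C(n, 6) < 4^{15 − 1} = 268435456.
Check values of n near the boundary:
  n = 76: C(76, 6) = 218618940; 218618940 < 268435456? YES
  n = 77: C(77, 6) = 237093780; 237093780 < 268435456? YES
  n = 78: C(78, 6) = 256851595; 256851595 < 268435456? YES
  n = 79: C(79, 6) = 277962685; 277962685 < 268435456? NO
  n = 80: C(80, 6) = 300500200; 300500200 < 268435456? NO
  n = 81: C(81, 6) = 324540216; 324540216 < 268435456? NO
The largest n with C(n, 6) < 268435456 is n = 78 (where E[X] = 256851595/268435456 ≈ 0.9568). Hence R_4(6) > 78, i.e. R_4(6) ≥ 79.

Largest n = 78; hence R_4(6) > 78.


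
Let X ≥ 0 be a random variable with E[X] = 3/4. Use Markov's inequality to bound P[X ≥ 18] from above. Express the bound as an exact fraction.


μ = E[X] = 3/4, a = 18.
Markov: P[X ≥ 18] ≤ μ/a = (3/4)/18 = 1/24.
Numerically: ≈ 0.042.
(Since a = 18 > μ = 0.750, the bound 1/24 is < 1 and informative.)

P[X ≥ 18] ≤ 1/24 ≈ 0.042.


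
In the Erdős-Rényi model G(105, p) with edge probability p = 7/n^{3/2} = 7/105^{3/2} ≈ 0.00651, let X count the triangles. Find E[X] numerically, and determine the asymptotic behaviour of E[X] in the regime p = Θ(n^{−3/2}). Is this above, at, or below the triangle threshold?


Number of potential triangles: C(105, 3) = 187460.
Each occurs with probability p³ ≈ (0.00651)³ ≈ 2.75386e-07.
By linearity: E[X] = C(105, 3)·p³ ≈ 187460 · 2.75386e-07 ≈ 0.052.
Since α = 3/2 > 1, p = c/n^{3/2} = o(1/n) is below the triangle threshold p ~ 1/n. Asymptotically E[X] ~ (c³/6)·n^{3(1−α)} = (7³/6)·n^{-1.5} → 0, so by Markov's inequality G has no triangles w.h.p.

E[X] ≈ 0.052; in regime p = Θ(1/n^{3/2}) E[X] tends to 0 (below the triangle threshold p ~ 1/n).


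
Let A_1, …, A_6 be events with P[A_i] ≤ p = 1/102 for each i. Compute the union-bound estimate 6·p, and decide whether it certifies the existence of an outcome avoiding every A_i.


Union bound: P[∪_{i=1}^{6} A_i] ≤ Σ_i P[A_i] ≤ 6·p = 6·(1/102) = 1/17.
Numerically: 1/17 ≈ 0.05882.
Is 1/17 < 1? YES.
Since P[∪ A_i] ≤ 1/17 < 1, the complement has P[∩ A_i^c] ≥ 1 − 1/17 = 16/17 > 0, so some outcome avoids every A_i.

6·p = 1/17 ≈ 0.05882; existence CERTIFIED by the union bound.


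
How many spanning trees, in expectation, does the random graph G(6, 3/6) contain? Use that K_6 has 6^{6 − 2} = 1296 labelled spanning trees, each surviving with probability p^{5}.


K_6 has 6^{6 − 2} = 1296 labelled spanning trees.
For each such spanning tree H, let X_H = 1 if all 5 edges of H are present in G. Then P[X_H = 1] = p^{5} = (1/2)^{5} = 1/32.
By linearity of expectation: E[X] = Σ_H E[X_H] = 1296 · p^{5} = 1296 · 1/32 = 81/2.
Numerically: E[X] ≈ 40.5.

E[X] = 1296 · (1/2)^{5} = 81/2 ≈ 40.5.


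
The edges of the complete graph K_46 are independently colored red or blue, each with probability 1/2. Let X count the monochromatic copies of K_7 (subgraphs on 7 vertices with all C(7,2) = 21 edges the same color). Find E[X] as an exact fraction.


Let X = Σ_S X_S over the C(46, 7) = 53524680 subsets S of size 7, where X_S = 1 if the K_7 on S is monochromatic.
For a fixed S, the K_7 on S has C(7, 2) = 21 edges. P[all 21 edges red] = (1/2)^21, and likewise for blue, so P[monochromatic] = 2·(1/2)^21 = 2^{1 − 21} = 1/1048576.
Summing: E[X] = C(46, 7) · 2^{1 − 21} = 53524680 · 1/1048576 = 6690585/131072.
Numerically: E[X] ≈ 51.04511.

E[X] = C(46,7)·2^(1−C(7,2)) = 6690585/131072 ≈ 51.04511.


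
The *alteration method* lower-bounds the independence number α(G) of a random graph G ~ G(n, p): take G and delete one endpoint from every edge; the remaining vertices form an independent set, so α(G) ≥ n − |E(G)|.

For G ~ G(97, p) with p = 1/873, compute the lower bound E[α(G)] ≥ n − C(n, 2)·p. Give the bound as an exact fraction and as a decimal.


E[|E(G)|] = C(97, 2)·p = 4656 · (1/873) = 16/3.
E[α(G)] ≥ n − E[|E(G)|] = 97 − 16/3 = 275/3.
Numerically: ≈ 91.6667.
(This is only a lower bound; the true E[α(G)] may be larger.)

E[α(G)] ≥ 275/3 ≈ 91.6667.


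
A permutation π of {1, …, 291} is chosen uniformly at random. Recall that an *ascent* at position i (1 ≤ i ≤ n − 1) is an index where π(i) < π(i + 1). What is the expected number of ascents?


Write X = Σ X_I over i = 1, …, 290, with X_I the indicator of one ascent.
There are 290 indicators.
For each fixed i, the pair (π(i), π(i+1)) is a uniformly random ordered pair of distinct values from {1, …, 291}; by symmetry P[π(i) < π(i+1)] = 1/2.
By linearity: E[X] = 290 · (1/2) = (291 − 1) · (1/2) = 145 ≈ 145.00000.

E[X] = 145 = 145.00000.


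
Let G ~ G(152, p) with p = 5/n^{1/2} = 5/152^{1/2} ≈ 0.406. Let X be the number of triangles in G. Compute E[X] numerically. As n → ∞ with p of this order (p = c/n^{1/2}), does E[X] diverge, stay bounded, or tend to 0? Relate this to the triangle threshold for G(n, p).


Number of potential triangles: C(152, 3) = 573800.
Each occurs with probability p³ ≈ (0.406)³ ≈ 6.67029e-02.
By linearity: E[X] = C(152, 3)·p³ ≈ 573800 · 6.67029e-02 ≈ 38274.117.
Since α = 1/2 < 1, p = c/n^{1/2} ≫ 1/n is above the triangle threshold p ~ 1/n. Asymptotically E[X] ~ (c³/6)·n^{3(1−α)} = (5³/6)·n^{1.5} → ∞; triangles are abundant w.h.p.

E[X] ≈ 38274.117; in regime p = Θ(1/n^{1/2}) E[X] diverges (above the triangle threshold p ~ 1/n).


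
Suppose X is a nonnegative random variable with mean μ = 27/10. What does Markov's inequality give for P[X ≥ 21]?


μ = E[X] = 27/10, a = 21.
Markov: P[X ≥ 21] ≤ μ/a = (27/10)/21 = 9/70.
Numerically: ≈ 0.128571.
(Since a = 21 > μ = 2.700000, the bound 9/70 is < 1 and informative.)

P[X ≥ 21] ≤ 9/70 ≈ 0.128571.


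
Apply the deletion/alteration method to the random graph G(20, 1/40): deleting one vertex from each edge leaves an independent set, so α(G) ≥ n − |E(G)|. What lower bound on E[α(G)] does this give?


E[|E(G)|] = C(20, 2)·p = 190 · (1/40) = 19/4.
E[α(G)] ≥ n − E[|E(G)|] = 20 − 19/4 = 61/4.
Numerically: ≈ 15.2500.
(This is only a lower bound; the true E[α(G)] may be larger.)

E[α(G)] ≥ 61/4 ≈ 15.2500.


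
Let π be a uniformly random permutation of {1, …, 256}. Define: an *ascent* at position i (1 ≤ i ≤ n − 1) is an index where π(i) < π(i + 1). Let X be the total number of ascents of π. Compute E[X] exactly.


Write X = Σ X_I over i = 1, …, 255, with X_I the indicator of one ascent.
There are 255 indicators.
For each fixed i, the pair (π(i), π(i+1)) is a uniformly random ordered pair of distinct values from {1, …, 256}; by symmetry P[π(i) < π(i+1)] = 1/2.
By linearity: E[X] = 255 · (1/2) = (256 − 1) · (1/2) = 255/2 ≈ 127.50000.

E[X] = 255/2 = 127.50000.


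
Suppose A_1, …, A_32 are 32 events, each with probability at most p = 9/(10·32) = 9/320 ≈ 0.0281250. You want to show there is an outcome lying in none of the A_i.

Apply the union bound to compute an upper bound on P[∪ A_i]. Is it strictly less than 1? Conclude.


Union bound: P[∪_{i=1}^{32} A_i] ≤ Σ_i P[A_i] ≤ 32·p = 32·(9/320) = 9/10.
Numerically: 9/10 ≈ 0.9000000.
Is 9/10 < 1? YES.
Since P[∪ A_i] ≤ 9/10 < 1, the complement has P[∩ A_i^c] ≥ 1 − 9/10 = 1/10 > 0, so some outcome avoids every A_i.

32·p = 9/10 ≈ 0.9000000; existence CERTIFIED by the union bound.


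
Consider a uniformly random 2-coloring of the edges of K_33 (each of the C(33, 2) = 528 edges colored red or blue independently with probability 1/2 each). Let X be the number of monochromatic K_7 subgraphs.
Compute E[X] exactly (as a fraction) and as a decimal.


Let X = Σ_S X_S over the C(33, 7) = 4272048 subsets S of size 7, where X_S = 1 if the K_7 on S is monochromatic.
For a fixed S, the K_7 on S has C(7, 2) = 21 edges. P[all 21 edges red] = (1/2)^21, and likewise for blue, so P[monochromatic] = 2·(1/2)^21 = 2^{1 − 21} = 1/1048576.
By linearity of expectation: E[X] = C(33, 7) · 2^{1 − 21} = 4272048 · 1/1048576 = 267003/65536.
Numerically: E[X] ≈ 4.074.

E[X] = C(33,7)·2^(1−C(7,2)) = 267003/65536 ≈ 4.074.


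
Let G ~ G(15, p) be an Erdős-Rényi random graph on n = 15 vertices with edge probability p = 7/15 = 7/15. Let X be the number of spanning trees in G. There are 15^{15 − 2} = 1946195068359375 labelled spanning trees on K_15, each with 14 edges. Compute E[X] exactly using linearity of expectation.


K_15 has 15^{15 − 2} = 1946195068359375 labelled spanning trees.
For each such spanning tree H, let X_H = 1 if all 14 edges of H are present in G. Then P[X_H = 1] = p^{14} = (7/15)^{14} = 678223072849/29192926025390625.
Summing the indicators: E[X] = Σ_H E[X_H] = 1946195068359375 · p^{14} = 1946195068359375 · 678223072849/29192926025390625 = 678223072849/15.
Numerically: E[X] ≈ 4.521e+10.

E[X] = 1946195068359375 · (7/15)^{14} = 678223072849/15 ≈ 4.521e+10.


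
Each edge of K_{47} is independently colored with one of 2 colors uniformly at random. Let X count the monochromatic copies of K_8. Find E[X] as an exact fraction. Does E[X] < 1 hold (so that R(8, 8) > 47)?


E[X] = C(47, 8) · 2^{1 − 28} = 314457495 · 2^{−27} = 314457495/134217728.
As a reduced fraction: E[X] = 314457495/134217728 ≈ 2.342891.
Is E[X] < 1? NO.
Since E[X] ≥ 1, the first-moment bound is inconclusive at n = 47; it does NOT by itself certify R(8, 8) > 47.

E[X] = 314457495/134217728 ≈ 2.342891; E[X] ≥ 1; first-moment method inconclusive here.


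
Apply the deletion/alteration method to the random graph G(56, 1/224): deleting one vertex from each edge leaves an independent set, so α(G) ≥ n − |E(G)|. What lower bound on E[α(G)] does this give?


E[|E(G)|] = C(56, 2)·p = 1540 · (1/224) = 55/8.
E[α(G)] ≥ n − E[|E(G)|] = 56 − 55/8 = 393/8.
Numerically: ≈ 49.125000.
(This is only a lower bound; the true E[α(G)] may be larger.)

E[α(G)] ≥ 393/8 ≈ 49.125000.


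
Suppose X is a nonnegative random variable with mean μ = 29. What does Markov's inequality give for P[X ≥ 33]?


μ = E[X] = 29, a = 33.
Markov: P[X ≥ 33] ≤ μ/a = (29)/33 = 29/33.
Numerically: ≈ 0.878788.
(Since a = 33 > μ = 29.000000, the bound 29/33 is < 1 and informative.)

P[X ≥ 33] ≤ 29/33 ≈ 0.878788.


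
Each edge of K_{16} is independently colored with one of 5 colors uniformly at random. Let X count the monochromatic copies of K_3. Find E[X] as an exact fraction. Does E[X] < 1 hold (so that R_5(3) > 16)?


E[X] = C(16, 3) · 5^{1 − 3} = 560 · 5^{−2} = 560/25.
As a reduced fraction: E[X] = 112/5 ≈ 22.4000.
Is E[X] < 1? NO.
Since E[X] ≥ 1, the first-moment bound is inconclusive at n = 16; it does NOT by itself certify R_5(3) > 16.

E[X] = 112/5 ≈ 22.4000; E[X] ≥ 1; first-moment method inconclusive here.


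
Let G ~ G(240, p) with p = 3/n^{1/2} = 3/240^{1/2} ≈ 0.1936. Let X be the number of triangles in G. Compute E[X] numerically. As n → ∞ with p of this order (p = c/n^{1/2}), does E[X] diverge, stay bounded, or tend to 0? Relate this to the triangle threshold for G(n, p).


Number of potential triangles: C(240, 3) = 2275280.
Each occurs with probability p³ ≈ (0.1936)³ ≈ 7.261844e-03.
By linearity: E[X] = C(240, 3)·p³ ≈ 2275280 · 7.261844e-03 ≈ 16522.7279.
Since α = 1/2 < 1, p = c/n^{1/2} ≫ 1/n is above the triangle threshold p ~ 1/n. Asymptotically E[X] ~ (c³/6)·n^{3(1−α)} = (3³/6)·n^{1.5} → ∞; triangles are abundant w.h.p.

E[X] ≈ 16522.7279; in regime p = Θ(1/n^{1/2}) E[X] diverges (above the triangle threshold p ~ 1/n).


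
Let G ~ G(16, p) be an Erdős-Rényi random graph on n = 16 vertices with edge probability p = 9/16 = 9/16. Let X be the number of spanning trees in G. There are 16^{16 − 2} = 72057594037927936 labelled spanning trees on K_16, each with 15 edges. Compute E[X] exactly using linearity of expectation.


K_16 has 16^{16 − 2} = 72057594037927936 labelled spanning trees.
For each such spanning tree H, let X_H = 1 if all 15 edges of H are present in G. Then P[X_H = 1] = p^{15} = (9/16)^{15} = 205891132094649/1152921504606846976.
Summing the indicators: E[X] = Σ_H E[X_H] = 72057594037927936 · p^{15} = 72057594037927936 · 205891132094649/1152921504606846976 = 205891132094649/16.
Numerically: E[X] ≈ 1.2868e+13.

E[X] = 72057594037927936 · (9/16)^{15} = 205891132094649/16 ≈ 1.2868e+13.


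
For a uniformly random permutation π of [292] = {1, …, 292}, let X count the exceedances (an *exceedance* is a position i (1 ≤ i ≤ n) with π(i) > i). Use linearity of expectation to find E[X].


Write X = Σ_{i=1}^{292} X_i, where X_i = 1_{π(i) > i}.
For each fixed i, π(i) is uniform over {1, …, 292} (marginal of a uniform permutation), so P[π(i) > i] = (n − i)/n. Summing: Σ_{i=1}^{292} (n − i)/n = (0 + 1 + … + 291)/292 = 292(292 − 1)/(2·292) = (292 − 1)/2.
Hence E[X] = Σ_{i=1}^{292} (292 − i)/292 = 291/2 ≈ 145.50000.

E[X] = 291/2 = 145.50000.
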